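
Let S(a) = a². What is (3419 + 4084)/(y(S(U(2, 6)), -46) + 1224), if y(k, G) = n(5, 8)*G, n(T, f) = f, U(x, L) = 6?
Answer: 7503/856 ≈ 8.7652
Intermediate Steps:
y(k, G) = 8*G
(3419 + 4084)/(y(S(U(2, 6)), -46) + 1224) = (3419 + 4084)/(8*(-46) + 1224) = 7503/(-368 + 1224) = 7503/856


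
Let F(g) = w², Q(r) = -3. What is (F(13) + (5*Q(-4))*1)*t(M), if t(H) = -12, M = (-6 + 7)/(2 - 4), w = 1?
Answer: 168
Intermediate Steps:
F(g) = 1 (F(g) = 1² = 1)
M = -½ (M = 1/(-2) = 1*(-½) = -½ ≈ -0.50000)
(F(13) + (5*Q(-4))*1)*t(M) = (1 + (5*(-3))*1)*(-12) = (1 - 15*1)*(-12) = (1 - 15)*(-12) = -14*(-12) = 168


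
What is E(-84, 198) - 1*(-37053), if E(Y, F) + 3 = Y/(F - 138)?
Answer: 185243/5 ≈ 37049.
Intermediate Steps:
E(Y, F) = -3 + Y/(-138 + F) (E(Y, F) = -3 + Y/(F - 138) = -3 + Y/(-138 + F))
E(-84, 198) - 1*(-37053) = (414 - 84 - 3*198)/(-138 + 198) - 1*(-37053) = (414 - 84 - 594)/60 + 37053 = (1/60)*(-264) + 37053 = -22/5 + 37053 = 185243/5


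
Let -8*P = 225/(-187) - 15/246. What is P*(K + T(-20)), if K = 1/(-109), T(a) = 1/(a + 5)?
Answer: -120187/10028436 ≈ -0.011985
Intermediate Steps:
T(a) = 1/(5 + a)
P = 19385/122672 (P = -(225/(-187) - 15/246)/8 = -(225*(-1/187) - 15*1/246)/8 = -(-225/187 - 5/82)/8 = -1/8*(-19385/15334) = 19385/122672 ≈ 0.15802)
K = -1/109 ≈ -0.0091743
P*(K + T(-20)) = 19385*(-1/109 + 1/(5 - 20))/122672 = 19385*(-1/109 + 1/(-15))/122672 = 19385*(-1/109 - 1/15)/122672 = (19385/122672)*(-124/1635) = -120187/10028436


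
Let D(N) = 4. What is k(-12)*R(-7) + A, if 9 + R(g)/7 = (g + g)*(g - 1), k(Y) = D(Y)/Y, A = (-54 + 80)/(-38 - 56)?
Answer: -33926/141 ≈ -240.61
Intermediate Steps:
A = -13/47 (A = 26/(-94) = 26*(-1/94) = -13/47 ≈ -0.27660)
k(Y) = 4/Y
R(g) = -63 + 14*g*(-1 + g) (R(g) = -63 + 7*((g + g)*(g - 1)) = -63 + 7*((2*g)*(-1 + g)) = -63 + 7*(2*g*(-1 + g)) = -63 + 14*g*(-1 + g))
k(-12)*R(-7) + A = (4/(-12))*(-63 - 14*(-7) + 14*(-7)²) - 13/47 = (4*(-1/12))*(-63 + 98 + 14*49) - 13/47 = -(-63 + 98 + 686)/3 - 13/47 = -⅓*721 - 13/47 = -721/3 - 13/47 = -33926/141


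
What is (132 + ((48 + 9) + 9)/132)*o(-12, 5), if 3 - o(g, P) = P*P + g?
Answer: -1325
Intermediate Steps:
o(g, P) = 3 - g - P² (o(g, P) = 3 - (P*P + g) = 3 - (P² + g) = 3 - (g + P²) = 3 + (-g - P²) = 3 - g - P²)
(132 + ((48 + 9) + 9)/132)*o(-12, 5) = (132 + ((48 + 9) + 9)/132)*(3 - 1*(-12) - 1*5²) = (132 + (57 + 9)*(1/132))*(3 + 12 - 1*25) = (132 + 66*(1/132))*(3 + 12 - 25) = (132 + ½)*(-10) = (265/2)*(-10) = -1325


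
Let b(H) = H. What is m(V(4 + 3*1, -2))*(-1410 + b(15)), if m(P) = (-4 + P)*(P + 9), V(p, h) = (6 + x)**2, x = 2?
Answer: -6110100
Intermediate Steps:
V(p, h) = 64 (V(p, h) = (6 + 2)**2 = 8**2 = 64)
m(P) = (-4 + P)*(9 + P)
m(V(4 + 3*1, -2))*(-1410 + b(15)) = (-36 + 64**2 + 5*64)*(-1410 + 15) = (-36 + 4096 + 320)*(-1395) = 4380*(-1395) = -6110100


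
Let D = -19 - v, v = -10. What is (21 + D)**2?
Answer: 144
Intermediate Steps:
D = -9 (D = -19 - 1*(-10) = -19 + 10 = -9)
(21 + D)**2 = (21 - 9)**2 = 12**2 = 144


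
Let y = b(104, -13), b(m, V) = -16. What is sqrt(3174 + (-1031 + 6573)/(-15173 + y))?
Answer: 2*sqrt(183043945254)/15189 ≈ 56.335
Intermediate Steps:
y = -16
sqrt(3174 + (-1031 + 6573)/(-15173 + y)) = sqrt(3174 + (-1031 + 6573)/(-15173 - 16)) = sqrt(3174 + 5542/(-15189)) = sqrt(3174 + 5542*(-1/15189)) = sqrt(3174 - 5542/15189) = sqrt(48204344/15189) = 2*sqrt(183043945254)/15189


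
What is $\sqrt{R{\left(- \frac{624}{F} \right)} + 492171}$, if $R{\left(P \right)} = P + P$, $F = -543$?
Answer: $\frac{\sqrt{16124089427}}{181} \approx 701.55$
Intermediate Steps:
$R{\left(P \right)} = 2 P$
$\sqrt{R{\left(- \frac{624}{F} \right)} + 492171} = \sqrt{2 \left(- \frac{624}{-543}\right) + 492171} = \sqrt{2 \left(\left(-624\right) \left(- \frac{1}{543}\right)\right) + 492171} = \sqrt{2 \cdot \frac{208}{181} + 492171} = \sqrt{\frac{416}{181} + 492171} = \sqrt{\frac{89083367}{181}} = \frac{\sqrt{16124089427}}{181}$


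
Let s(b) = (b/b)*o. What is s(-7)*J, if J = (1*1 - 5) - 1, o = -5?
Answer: 25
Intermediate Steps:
s(b) = -5 (s(b) = (b/b)*(-5) = 1*(-5) = -5)
J = -5 (J = (1 - 5) - 1 = -4 - 1 = -5)
s(-7)*J = -5*(-5) = 25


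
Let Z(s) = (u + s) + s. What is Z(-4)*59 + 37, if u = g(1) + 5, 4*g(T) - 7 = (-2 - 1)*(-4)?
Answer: 561/4 ≈ 140.25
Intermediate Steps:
g(T) = 19/4 (g(T) = 7/4 + ((-2 - 1)*(-4))/4 = 7/4 + (-3*(-4))/4 = 7/4 + (1/4)*12 = 7/4 + 3 = 19/4)
u = 39/4 (u = 19/4 + 5 = 39/4 ≈ 9.7500)
Z(s) = 39/4 + 2*s (Z(s) = (39/4 + s) + s = 39/4 + 2*s)
Z(-4)*59 + 37 = (39/4 + 2*(-4))*59 + 37 = (39/4 - 8)*59 + 37 = (7/4)*59 + 37 = 413/4 + 37 = 561/4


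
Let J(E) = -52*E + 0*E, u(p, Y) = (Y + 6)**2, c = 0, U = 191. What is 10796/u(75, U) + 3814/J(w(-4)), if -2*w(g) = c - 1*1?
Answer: -73868415/504517 ≈ -146.41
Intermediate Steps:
u(p, Y) = (6 + Y)**2
w(g) = 1/2 (w(g) = -(0 - 1*1)/2 = -(0 - 1)/2 = -1/2*(-1) = 1/2)
J(E) = -52*E (J(E) = -52*E + 0 = -52*E)
10796/u(75, U) + 3814/J(w(-4)) = 10796/((6 + 191)**2) + 3814/((-52*1/2)) = 10796/(197**2) + 3814/(-26) = 10796/38809 + 3814*(-1/26) = 10796*(1/38809) - 1907/13 = 10796/38809 - 1907/13 = -73868415/504517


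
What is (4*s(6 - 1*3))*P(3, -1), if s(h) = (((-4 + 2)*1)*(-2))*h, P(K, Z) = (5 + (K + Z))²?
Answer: 2352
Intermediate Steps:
P(K, Z) = (5 + K + Z)²
s(h) = 4*h (s(h) = (-2*1*(-2))*h = (-2*(-2))*h = 4*h)
(4*s(6 - 1*3))*P(3, -1) = (4*(4*(6 - 1*3)))*(5 + 3 - 1)² = (4*(4*(6 - 3)))*7² = (4*(4*3))*49 = (4*12)*49 = 48*49 = 2352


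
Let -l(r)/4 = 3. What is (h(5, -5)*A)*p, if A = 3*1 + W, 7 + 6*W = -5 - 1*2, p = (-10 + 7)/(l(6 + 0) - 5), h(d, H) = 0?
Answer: 0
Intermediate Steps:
l(r) = -12 (l(r) = -4*3 = -12)
p = 3/17 (p = (-10 + 7)/(-12 - 5) = -3/(-17) = -3*(-1/17) = 3/17 ≈ 0.17647)
W = -7/3 (W = -7/6 + (-5 - 1*2)/6 = -7/6 + (-5 - 2)/6 = -7/6 + (1/6)*(-7) = -7/6 - 7/6 = -7/3 ≈ -2.3333)
A = 2/3 (A = 3*1 - 7/3 = 3 - 7/3 = 2/3 ≈ 0.66667)
(h(5, -5)*A)*p = (0*(2/3))*(3/17) = 0*(3/17) = 0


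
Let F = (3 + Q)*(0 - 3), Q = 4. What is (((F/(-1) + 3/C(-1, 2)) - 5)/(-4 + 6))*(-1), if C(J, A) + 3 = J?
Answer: -61/8 ≈ -7.6250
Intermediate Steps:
C(J, A) = -3 + J
F = -21 (F = (3 + 4)*(0 - 3) = 7*(-3) = -21)
(((F/(-1) + 3/C(-1, 2)) - 5)/(-4 + 6))*(-1) = (((-21/(-1) + 3/(-3 - 1)) - 5)/(-4 + 6))*(-1) = (((-21*(-1) + 3/(-4)) - 5)/2)*(-1) = (((21 + 3*(-¼)) - 5)/2)*(-1) = (((21 - ¾) - 5)/2)*(-1) = ((81/4 - 5)/2)*(-1) = ((½)*(61/4))*(-1) = (61/8)*(-1) = -61/8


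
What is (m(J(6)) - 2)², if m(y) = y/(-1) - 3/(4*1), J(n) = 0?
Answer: 121/16 ≈ 7.5625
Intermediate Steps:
m(y) = -¾ - y (m(y) = y*(-1) - 3/4 = -y - 3*¼ = -y - ¾ = -¾ - y)
(m(J(6)) - 2)² = ((-¾ - 1*0) - 2)² = ((-¾ + 0) - 2)² = (-¾ - 2)² = (-11/4)² = 121/16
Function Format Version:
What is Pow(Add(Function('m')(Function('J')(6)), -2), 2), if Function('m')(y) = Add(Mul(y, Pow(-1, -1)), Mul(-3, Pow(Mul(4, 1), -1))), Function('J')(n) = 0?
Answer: Rational(121, 16) ≈ 7.5625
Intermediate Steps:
Function('m')(y) = Add(Rational(-3, 4), Mul(-1, y)) (Function('m')(y) = Add(Mul(y, -1), Mul(-3, Pow(4, -1))) = Add(Mul(-1, y), Mul(-3, Rational(1, 4))) = Add(Mul(-1, y), Rational(-3, 4)) = Add(Rational(-3, 4), Mul(-1, y)))
Pow(Add(Function('m')(Function('J')(6)), -2), 2) = Pow(Add(Add(Rational(-3, 4), Mul(-1, 0)), -2), 2) = Pow(Add(Add(Rational(-3, 4), 0), -2), 2) = Pow(Add(Rational(-3, 4), -2), 2) = Pow(Rational(-11, 4), 2) = Rational(121, 16)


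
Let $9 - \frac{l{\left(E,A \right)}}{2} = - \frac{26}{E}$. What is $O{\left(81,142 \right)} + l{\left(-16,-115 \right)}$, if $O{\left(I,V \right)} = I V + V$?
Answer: $\frac{46635}{4} \approx 11659.0$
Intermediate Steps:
$l{\left(E,A \right)} = 18 + \frac{52}{E}$ ($l{\left(E,A \right)} = 18 - 2 \left(- \frac{26}{E}\right) = 18 + \frac{52}{E}$)
$O{\left(I,V \right)} = V + I V$
$O{\left(81,142 \right)} + l{\left(-16,-115 \right)} = 142 \left(1 + 81\right) + \left(18 + \frac{52}{-16}\right) = 142 \cdot 82 + \left(18 + 52 \left(- \frac{1}{16}\right)\right) = 11644 + \left(18 - \frac{13}{4}\right) = 11644 + \frac{59}{4} = \frac{46635}{4}$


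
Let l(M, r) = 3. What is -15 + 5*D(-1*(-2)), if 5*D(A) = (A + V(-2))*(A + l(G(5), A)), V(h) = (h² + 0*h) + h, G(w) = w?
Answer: 5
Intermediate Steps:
V(h) = h + h² (V(h) = (h² + 0) + h = h² + h = h + h²)
D(A) = (2 + A)*(3 + A)/5 (D(A) = ((A - 2*(1 - 2))*(A + 3))/5 = ((A - 2*(-1))*(3 + A))/5 = ((A + 2)*(3 + A))/5 = ((2 + A)*(3 + A))/5 = (2 + A)*(3 + A)/5)
-15 + 5*D(-1*(-2)) = -15 + 5*(6/5 - 1*(-2) + (-1*(-2))²/5) = -15 + 5*(6/5 + 2 + (⅕)*2²) = -15 + 5*(6/5 + 2 + (⅕)*4) = -15 + 5*(6/5 + 2 + ⅘) = -15 + 5*4 = -15 + 20 = 5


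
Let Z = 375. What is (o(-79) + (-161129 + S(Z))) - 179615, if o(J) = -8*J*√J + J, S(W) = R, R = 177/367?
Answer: -125081864/367 + 632*I*√79 ≈ -3.4082e+5 + 5617.3*I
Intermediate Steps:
R = 177/367 (R = 177*(1/367) = 177/367 ≈ 0.48229)
S(W) = 177/367
o(J) = J - 8*J^(3/2) (o(J) = -8*J^(3/2) + J = J - 8*J^(3/2))
(o(-79) + (-161129 + S(Z))) - 179615 = ((-79 - (-632)*I*√79) + (-161129 + 177/367)) - 179615 = ((-79 - (-632)*I*√79) - 59134166/367) - 179615 = ((-79 + 632*I*√79) - 59134166/367) - 179615 = (-59163159/367 + 632*I*√79) - 179615 = -125081864/367 + 632*I*√79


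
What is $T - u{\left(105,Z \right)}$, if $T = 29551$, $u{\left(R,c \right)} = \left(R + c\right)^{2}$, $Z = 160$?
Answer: $-40674$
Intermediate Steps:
$T - u{\left(105,Z \right)} = 29551 - \left(105 + 160\right)^{2} = 29551 - 265^{2} = 29551 - 70225 = -40674$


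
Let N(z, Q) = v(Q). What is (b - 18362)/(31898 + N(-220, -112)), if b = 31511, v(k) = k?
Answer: 13149/31786 ≈ 0.41367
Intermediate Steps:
N(z, Q) = Q
(b - 18362)/(31898 + N(-220, -112)) = (31511 - 18362)/(31898 - 112) = 13149/31786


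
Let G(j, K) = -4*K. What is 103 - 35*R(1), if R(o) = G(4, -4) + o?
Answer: -492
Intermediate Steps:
R(o) = 16 + o (R(o) = -4*(-4) + o = 16 + o)
103 - 35*R(1) = 103 - 35*(16 + 1) = 103 - 35*17 = 103 - 595 = -492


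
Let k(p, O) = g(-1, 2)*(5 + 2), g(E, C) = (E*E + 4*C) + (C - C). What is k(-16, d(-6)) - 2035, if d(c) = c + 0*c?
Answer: -1972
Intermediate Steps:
g(E, C) = E**2 + 4*C (g(E, C) = (E**2 + 4*C) + 0 = E**2 + 4*C)
d(c) = c (d(c) = c + 0 = c)
k(p, O) = 63 (k(p, O) = ((-1)**2 + 4*2)*(5 + 2) = (1 + 8)*7 = 9*7 = 63)
k(-16, d(-6)) - 2035 = 63 - 2035 = -1972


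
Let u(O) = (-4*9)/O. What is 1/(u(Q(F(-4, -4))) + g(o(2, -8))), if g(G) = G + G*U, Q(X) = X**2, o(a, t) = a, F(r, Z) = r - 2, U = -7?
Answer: -1/13 ≈ -0.076923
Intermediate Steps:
F(r, Z) = -2 + r
u(O) = -36/O
g(G) = -6*G (g(G) = G + G*(-7) = G - 7*G = -6*G)
1/(u(Q(F(-4, -4))) + g(o(2, -8))) = 1/(-36/(-2 - 4)**2 - 6*2) = 1/(-36/((-6)**2) - 12) = 1/(-36/36 - 12) = 1/(-36*1/36 - 12) = 1/(-1 - 12) = 1/(-13) = -1/13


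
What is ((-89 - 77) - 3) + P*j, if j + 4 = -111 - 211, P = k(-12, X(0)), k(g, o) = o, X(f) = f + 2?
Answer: -821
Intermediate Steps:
X(f) = 2 + f
P = 2 (P = 2 + 0 = 2)
j = -326 (j = -4 + (-111 - 211) = -4 - 322 = -326)
((-89 - 77) - 3) + P*j = ((-89 - 77) - 3) + 2*(-326) = (-166 - 3) - 652 = -169 - 652 = -821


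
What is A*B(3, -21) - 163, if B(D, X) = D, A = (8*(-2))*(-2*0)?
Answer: -163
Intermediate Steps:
A = 0 (A = -16*0 = 0)
A*B(3, -21) - 163 = 0*3 - 163 = 0 - 163 = -163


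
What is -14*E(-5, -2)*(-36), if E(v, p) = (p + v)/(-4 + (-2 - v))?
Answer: 3528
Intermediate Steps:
E(v, p) = (p + v)/(-6 - v)
-14*E(-5, -2)*(-36) = -14*(-1*(-2) - 1*(-5))/(6 - 5)*(-36) = -14*(2 + 5)/1*(-36) = -14*7*(-36) = -98*(-36) = 3528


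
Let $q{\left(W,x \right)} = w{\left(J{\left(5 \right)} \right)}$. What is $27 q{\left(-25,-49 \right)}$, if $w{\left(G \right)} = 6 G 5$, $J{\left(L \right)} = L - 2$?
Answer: $2430$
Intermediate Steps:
$J{\left(L \right)} = -2 + L$
$w{\left(G \right)} = 30 G$
$q{\left(W,x \right)} = 90$ ($q{\left(W,x \right)} = 30 \left(-2 + 5\right) = 30 \cdot 3 = 90$)
$27 q{\left(-25,-49 \right)} = 27 \cdot 90 = 2430$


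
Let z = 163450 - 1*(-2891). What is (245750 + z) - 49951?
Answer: 362140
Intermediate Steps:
z = 166341 (z = 163450 + 2891 = 166341)
(245750 + z) - 49951 = (245750 + 166341) - 49951 = 412091 - 49951 = 362140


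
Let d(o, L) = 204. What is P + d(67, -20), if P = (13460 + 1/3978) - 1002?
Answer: 50369437/3978 ≈ 12662.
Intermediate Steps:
P = 49557925/3978 (P = (13460 + 1/3978) - 1002 = 53543881/3978 - 1002 = 49557925/3978 ≈ 12458.)
P + d(67, -20) = 49557925/3978 + 204 = 50369437/3978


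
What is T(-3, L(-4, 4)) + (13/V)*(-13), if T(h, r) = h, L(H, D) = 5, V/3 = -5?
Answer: 124/15 ≈ 8.2667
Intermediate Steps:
V = -15 (V = 3*(-5) = -15)
T(-3, L(-4, 4)) + (13/V)*(-13) = -3 + (13/(-15))*(-13) = -3 + (13*(-1/15))*(-13) = -3 - 13/15*(-13) = -3 + 169/15 = 124/15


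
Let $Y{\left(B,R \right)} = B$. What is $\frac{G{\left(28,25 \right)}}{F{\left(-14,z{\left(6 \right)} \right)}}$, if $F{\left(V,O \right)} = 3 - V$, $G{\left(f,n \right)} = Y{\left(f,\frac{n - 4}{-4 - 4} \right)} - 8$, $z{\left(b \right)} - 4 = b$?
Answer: $\frac{20}{17} \approx 1.1765$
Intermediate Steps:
$z{\left(b \right)} = 4 + b$
$G{\left(f,n \right)} = -8 + f$ ($G{\left(f,n \right)} = f - 8 = -8 + f$)
$\frac{G{\left(28,25 \right)}}{F{\left(-14,z{\left(6 \right)} \right)}} = \frac{-8 + 28}{3 - -14} = \frac{20}{3 + 14} = \frac{20}{17}$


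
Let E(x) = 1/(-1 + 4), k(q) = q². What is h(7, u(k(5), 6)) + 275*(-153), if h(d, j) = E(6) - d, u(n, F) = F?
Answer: -126245/3 ≈ -42082.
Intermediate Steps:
E(x) = ⅓ (E(x) = 1/3 = ⅓)
h(d, j) = ⅓ - d
h(7, u(k(5), 6)) + 275*(-153) = (⅓ - 1*7) + 275*(-153) = (⅓ - 7) - 42075 = -20/3 - 42075 = -126245/3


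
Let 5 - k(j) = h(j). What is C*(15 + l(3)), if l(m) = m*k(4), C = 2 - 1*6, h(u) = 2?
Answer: -96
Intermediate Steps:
k(j) = 3 (k(j) = 5 - 1*2 = 5 - 2 = 3)
C = -4 (C = 2 - 6 = -4)
l(m) = 3*m (l(m) = m*3 = 3*m)
C*(15 + l(3)) = -4*(15 + 3*3) = -4*(15 + 9) = -4*24 = -96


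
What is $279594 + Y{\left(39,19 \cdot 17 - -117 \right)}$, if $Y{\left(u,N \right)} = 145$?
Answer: $279739$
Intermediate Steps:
$279594 + Y{\left(39,19 \cdot 17 - -117 \right)} = 279594 + 145 = 279739$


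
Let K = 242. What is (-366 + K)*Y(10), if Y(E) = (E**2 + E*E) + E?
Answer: -26040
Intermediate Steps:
Y(E) = E + 2*E**2 (Y(E) = (E**2 + E**2) + E = 2*E**2 + E = E + 2*E**2)
(-366 + K)*Y(10) = (-366 + 242)*(10*(1 + 2*10)) = -1240*(1 + 20) = -1240*21 = -124*210 = -26040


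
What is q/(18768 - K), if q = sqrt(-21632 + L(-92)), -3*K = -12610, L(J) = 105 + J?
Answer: 3*I*sqrt(21619)/43694 ≈ 0.010095*I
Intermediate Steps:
K = 12610/3 (K = -1/3*(-12610) = 12610/3 ≈ 4203.3)
q = I*sqrt(21619) (q = sqrt(-21632 + (105 - 92)) = sqrt(-21632 + 13) = sqrt(-21619) = I*sqrt(21619) ≈ 147.03*I)
q/(18768 - K) = (I*sqrt(21619))/(18768 - 1*12610/3) = (I*sqrt(21619))/(18768 - 12610/3) = (I*sqrt(21619))/(43694/3) = (I*sqrt(21619))*(3/43694) = 3*I*sqrt(21619)/43694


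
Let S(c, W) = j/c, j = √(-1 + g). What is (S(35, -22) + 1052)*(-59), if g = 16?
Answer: -62068 - 59*√15/35 ≈ -62075.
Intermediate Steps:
j = √15 (j = √(-1 + 16) = √15 ≈ 3.8730)
S(c, W) = √15/c
(S(35, -22) + 1052)*(-59) = (√15/35 + 1052)*(-59) = (1052 + √15/35)*(-59) = -62068 - 59*√15/35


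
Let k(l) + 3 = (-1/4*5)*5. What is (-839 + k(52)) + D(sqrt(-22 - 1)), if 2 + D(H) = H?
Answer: -3401/4 + I*sqrt(23) ≈ -850.25 + 4.7958*I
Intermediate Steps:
D(H) = -2 + H
k(l) = -37/4 (k(l) = -3 + (-1/4*5)*5 = -3 + (-1*1/4*5)*5 = -3 - 1/4*5*5 = -3 - 5/4*5 = -3 - 25/4 = -37/4)
(-839 + k(52)) + D(sqrt(-22 - 1)) = (-839 - 37/4) + (-2 + sqrt(-22 - 1)) = -3393/4 + (-2 + sqrt(-23)) = -3393/4 + (-2 + I*sqrt(23)) = -3401/4 + I*sqrt(23)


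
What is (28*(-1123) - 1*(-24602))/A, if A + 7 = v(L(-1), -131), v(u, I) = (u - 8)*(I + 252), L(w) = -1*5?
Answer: 3421/790 ≈ 4.3304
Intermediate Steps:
L(w) = -5
v(u, I) = (-8 + u)*(252 + I)
A = -1580 (A = -7 + (-2016 - 8*(-131) + 252*(-5) - 131*(-5)) = -7 + (-2016 + 1048 - 1260 + 655) = -7 - 1573 = -1580)
(28*(-1123) - 1*(-24602))/A = (28*(-1123) - 1*(-24602))/(-1580) = (-31444 + 24602)*(-1/1580) = -6842*(-1/1580) = 3421/790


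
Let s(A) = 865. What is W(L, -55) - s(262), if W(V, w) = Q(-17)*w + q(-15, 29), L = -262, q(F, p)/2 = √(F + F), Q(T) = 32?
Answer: -2625 + 2*I*√30 ≈ -2625.0 + 10.954*I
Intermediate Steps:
q(F, p) = 2*√2*√F (q(F, p) = 2*√(F + F) = 2*√(2*F) = 2*(√2*√F) = 2*√2*√F)
W(V, w) = 32*w + 2*I*√30 (W(V, w) = 32*w + 2*√2*√(-15) = 32*w + 2*√2*(I*√15) = 32*w + 2*I*√30)
W(L, -55) - s(262) = (32*(-55) + 2*I*√30) - 1*865 = (-1760 + 2*I*√30) - 865 = -2625 + 2*I*√30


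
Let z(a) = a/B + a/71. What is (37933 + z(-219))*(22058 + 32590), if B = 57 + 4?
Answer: 8976421186920/4331 ≈ 2.0726e+9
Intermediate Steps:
B = 61
z(a) = 132*a/4331 (z(a) = a/61 + a/71 = 132*a/4331)
(37933 + z(-219))*(22058 + 32590) = (37933 + (132/4331)*(-219))*(22058 + 32590) = (37933 - 28908/4331)*54648 = (164258915/4331)*54648 = 8976421186920/4331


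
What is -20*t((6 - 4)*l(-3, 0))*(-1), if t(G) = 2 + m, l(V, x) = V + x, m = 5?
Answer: 140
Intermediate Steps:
t(G) = 7 (t(G) = 2 + 5 = 7)
-20*t((6 - 4)*l(-3, 0))*(-1) = -20*7*(-1) = -140*(-1) = 140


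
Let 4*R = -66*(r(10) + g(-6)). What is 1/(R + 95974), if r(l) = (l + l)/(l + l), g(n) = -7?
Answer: 1/96073 ≈ 1.0409e-5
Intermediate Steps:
r(l) = 1 (r(l) = (2*l)/((2*l)) = (2*l)*(1/(2*l)) = 1)
R = 99 (R = (-66*(1 - 7))/4 = (-66*(-6))/4 = (¼)*396 = 99)
1/(R + 95974) = 1/(99 + 95974) = 1/96073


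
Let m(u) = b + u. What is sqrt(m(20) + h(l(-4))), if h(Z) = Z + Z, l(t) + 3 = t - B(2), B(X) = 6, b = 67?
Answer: sqrt(61) ≈ 7.8102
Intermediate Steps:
m(u) = 67 + u
l(t) = -9 + t (l(t) = -3 + (t - 1*6) = -3 + (t - 6) = -3 + (-6 + t) = -9 + t)
h(Z) = 2*Z
sqrt(m(20) + h(l(-4))) = sqrt((67 + 20) + 2*(-9 - 4)) = sqrt(87 + 2*(-13)) = sqrt(87 - 26) = sqrt(61)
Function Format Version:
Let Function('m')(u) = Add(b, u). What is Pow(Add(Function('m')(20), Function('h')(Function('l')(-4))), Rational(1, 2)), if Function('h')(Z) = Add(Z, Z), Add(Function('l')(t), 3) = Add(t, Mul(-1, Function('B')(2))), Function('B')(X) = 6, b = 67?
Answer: Pow(61, Rational(1, 2)) ≈ 7.8102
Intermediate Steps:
Function('m')(u) = Add(67, u)
Function('l')(t) = Add(-9, t) (Function('l')(t) = Add(-3, Add(t, Mul(-1, 6))) = Add(-3, Add(t, -6)) = Add(-3, Add(-6, t)) = Add(-9, t))
Function('h')(Z) = Mul(2, Z)
Pow(Add(Function('m')(20), Function('h')(Function('l')(-4))), Rational(1, 2)) = Pow(Add(Add(67, 20), Mul(2, Add(-9, -4))), Rational(1, 2)) = Pow(Add(87, Mul(2, -13)), Rational(1, 2)) = Pow(Add(87, -26), Rational(1, 2)) = Pow(61, Rational(1, 2))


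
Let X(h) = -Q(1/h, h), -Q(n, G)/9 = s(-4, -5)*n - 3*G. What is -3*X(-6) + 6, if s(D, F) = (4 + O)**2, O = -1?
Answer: -879/2 ≈ -439.50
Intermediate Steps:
s(D, F) = 9 (s(D, F) = (4 - 1)**2 = 3**2 = 9)
Q(n, G) = -81*n + 27*G (Q(n, G) = -9*(9*n - 3*G) = -9*(-3*G + 9*n) = -81*n + 27*G)
X(h) = -27*h + 81/h (X(h) = -(-81/h + 27*h) = -27*h + 81/h)
-3*X(-6) + 6 = -3*(-27*(-6) + 81/(-6)) + 6 = -3*(162 + 81*(-1/6)) + 6 = -3*(162 - 27/2) + 6 = -3*297/2 + 6 = -891/2 + 6 = -879/2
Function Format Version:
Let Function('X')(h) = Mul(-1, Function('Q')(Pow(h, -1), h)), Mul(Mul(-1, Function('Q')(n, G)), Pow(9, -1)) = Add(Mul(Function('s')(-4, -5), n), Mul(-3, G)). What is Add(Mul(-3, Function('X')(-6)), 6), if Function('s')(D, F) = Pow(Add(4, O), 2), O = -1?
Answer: Rational(-879, 2) ≈ -439.50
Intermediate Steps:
Function('s')(D, F) = 9 (Function('s')(D, F) = Pow(Add(4, -1), 2) = Pow(3, 2) = 9)
Function('Q')(n, G) = Add(Mul(-81, n), Mul(27, G)) (Function('Q')(n, G) = Mul(-9, Add(Mul(9, n), Mul(-3, G))) = Mul(-9, Add(Mul(-3, G), Mul(9, n))) = Add(Mul(-81, n), Mul(27, G)))
Function('X')(h) = Add(Mul(-27, h), Mul(81, Pow(h, -1))) (Function('X')(h) = Mul(-1, Add(Mul(-81, Pow(h, -1)), Mul(27, h))) = Add(Mul(-27, h), Mul(81, Pow(h, -1))))
Add(Mul(-3, Function('X')(-6)), 6) = Add(Mul(-3, Add(Mul(-27, -6), Mul(81, Pow(-6, -1)))), 6) = Add(Mul(-3, Add(162, Mul(81, Rational(-1, 6)))), 6) = Add(Mul(-3, Add(162, Rational(-27, 2))), 6) = Add(Mul(-3, Rational(297, 2)), 6) = Add(Rational(-891, 2), 6) = Rational(-879, 2)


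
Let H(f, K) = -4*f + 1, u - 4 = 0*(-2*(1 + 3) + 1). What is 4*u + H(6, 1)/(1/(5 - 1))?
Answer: -76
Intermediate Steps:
u = 4 (u = 4 + 0*(-2*(1 + 3) + 1) = 4 + 0*(-2*4 + 1) = 4 + 0*(-8 + 1) = 4 + 0*(-7) = 4 + 0 = 4)
H(f, K) = 1 - 4*f
4*u + H(6, 1)/(1/(5 - 1)) = 4*4 + (1 - 4*6)/(1/(5 - 1)) = 16 + (1 - 24)/(1/4) = 16 - 23/¼ = 16 - 23*4 = 16 - 92 = -76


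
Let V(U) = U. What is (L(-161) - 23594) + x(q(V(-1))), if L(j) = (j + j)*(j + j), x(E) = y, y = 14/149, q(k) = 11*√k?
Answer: 11933424/149 ≈ 80090.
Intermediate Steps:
y = 14/149 (y = 14*(1/149) = 14/149 ≈ 0.093960)
x(E) = 14/149
L(j) = 4*j² (L(j) = (2*j)*(2*j) = 4*j²)
(L(-161) - 23594) + x(q(V(-1))) = (4*(-161)² - 23594) + 14/149 = (4*25921 - 23594) + 14/149 = (103684 - 23594) + 14/149 = 80090 + 14/149 = 11933424/149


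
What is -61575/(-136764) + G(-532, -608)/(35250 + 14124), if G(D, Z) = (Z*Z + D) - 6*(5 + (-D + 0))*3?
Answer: 322235877/41682628 ≈ 7.7307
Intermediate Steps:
G(D, Z) = -90 + Z² + 19*D (G(D, Z) = (Z² + D) - 6*(5 - D)*3 = (D + Z²) - 6*(15 - 3*D) = (D + Z²) + (-90 + 18*D) = -90 + Z² + 19*D)
-61575/(-136764) + G(-532, -608)/(35250 + 14124) = -61575/(-136764) + (-90 + (-608)² + 19*(-532))/(35250 + 14124) = -61575*(-1/136764) + (-90 + 369664 - 10108)/49374 = 20525/45588 + 359466*(1/49374) = 20525/45588 + 59911/8229 = 322235877/41682628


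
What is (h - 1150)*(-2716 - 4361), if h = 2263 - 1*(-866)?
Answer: -14005383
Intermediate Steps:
h = 3129 (h = 2263 + 866 = 3129)
(h - 1150)*(-2716 - 4361) = (3129 - 1150)*(-2716 - 4361) = 1979*(-7077) = -14005383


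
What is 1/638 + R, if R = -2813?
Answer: -1794693/638 ≈ -2813.0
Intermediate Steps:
1/638 + R = 1/638 - 2813 = -1794693/638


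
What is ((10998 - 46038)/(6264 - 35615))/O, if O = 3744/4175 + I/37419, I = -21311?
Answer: 5474100348000/1500520301161 ≈ 3.6481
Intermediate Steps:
O = 51123311/156224325 (O = 3744/4175 - 21311/37419 = 51123311/156224325 ≈ 0.32724)
((10998 - 46038)/(6264 - 35615))/O = ((10998 - 46038)/(6264 - 35615))/(51123311/156224325) = -35040/(-29351)*(156224325/51123311) = -35040*(-1/29351)*(156224325/51123311) = (35040/29351)*(156224325/51123311) = 5474100348000/1500520301161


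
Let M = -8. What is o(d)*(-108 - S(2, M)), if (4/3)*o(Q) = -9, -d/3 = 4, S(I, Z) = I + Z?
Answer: 1377/2 ≈ 688.50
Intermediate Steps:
d = -12 (d = -3*4 = -12)
o(Q) = -27/4 (o(Q) = (¾)*(-9) = -27/4)
o(d)*(-108 - S(2, M)) = -27*(-108 - (2 - 8))/4 = -27*(-108 - 1*(-6))/4 = -27*(-108 + 6)/4 = -27/4*(-102) = 1377/2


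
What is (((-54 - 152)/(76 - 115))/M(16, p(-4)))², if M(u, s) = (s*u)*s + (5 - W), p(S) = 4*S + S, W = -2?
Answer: 42436/62436516129 ≈ 6.7967e-7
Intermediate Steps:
p(S) = 5*S
M(u, s) = 7 + u*s² (M(u, s) = (s*u)*s + (5 - 1*(-2)) = u*s² + (5 + 2) = u*s² + 7 = 7 + u*s²)
(((-54 - 152)/(76 - 115))/M(16, p(-4)))² = (((-54 - 152)/(76 - 115))/(7 + 16*(5*(-4))²))² = ((-206/(-39))/(7 + 16*(-20)²))² = ((-206*(-1/39))/(7 + 16*400))² = (206/(39*(7 + 6400)))² = ((206/39)/6407)² = ((206/39)*(1/6407))² = (206/249873)² = 42436/62436516129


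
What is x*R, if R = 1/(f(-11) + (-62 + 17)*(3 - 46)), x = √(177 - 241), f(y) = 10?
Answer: 8*I/1945 ≈ 0.0041131*I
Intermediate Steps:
x = 8*I (x = √(-64) = 8*I ≈ 8.0*I)
R = 1/1945 (R = 1/(10 + (-62 + 17)*(3 - 46)) = 1/(10 - 45*(-43)) = 1/(10 + 1935) = 1/1945 ≈ 0.00051414)
x*R = (8*I)*(1/1945) = 8*I/1945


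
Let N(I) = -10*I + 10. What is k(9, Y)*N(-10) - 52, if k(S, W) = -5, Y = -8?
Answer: -602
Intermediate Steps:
N(I) = 10 - 10*I
k(9, Y)*N(-10) - 52 = -5*(10 - 10*(-10)) - 52 = -5*(10 + 100) - 52 = -5*110 - 52 = -550 - 52 = -602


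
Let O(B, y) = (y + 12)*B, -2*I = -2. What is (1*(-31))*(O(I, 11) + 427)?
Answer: -13950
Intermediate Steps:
I = 1 (I = -1/2*(-2) = 1)
O(B, y) = B*(12 + y) (O(B, y) = (12 + y)*B = B*(12 + y))
(1*(-31))*(O(I, 11) + 427) = (1*(-31))*(1*(12 + 11) + 427) = -31*(1*23 + 427) = -31*(23 + 427) = -31*450 = -13950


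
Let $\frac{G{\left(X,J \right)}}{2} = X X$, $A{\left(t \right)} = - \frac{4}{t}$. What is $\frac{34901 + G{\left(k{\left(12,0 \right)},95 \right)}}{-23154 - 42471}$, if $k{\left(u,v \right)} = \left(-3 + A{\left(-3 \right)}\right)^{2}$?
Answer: $- \frac{404033}{759375} \approx -0.53206$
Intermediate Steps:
$k{\left(u,v \right)} = \frac{25}{9}$ ($k{\left(u,v \right)} = \left(-3 - \frac{4}{-3}\right)^{2} = \left(-3 - - \frac{4}{3}\right)^{2} = \left(-3 + \frac{4}{3}\right)^{2} = \left(- \frac{5}{3}\right)^{2} = \frac{25}{9}$)
$G{\left(X,J \right)} = 2 X^{2}$ ($G{\left(X,J \right)} = 2 X X = 2 X^{2}$)
$\frac{34901 + G{\left(k{\left(12,0 \right)},95 \right)}}{-23154 - 42471} = \frac{34901 + 2 \left(\frac{25}{9}\right)^{2}}{-23154 - 42471} = \frac{34901 + 2 \cdot \frac{625}{81}}{-65625} = \left(34901 + \frac{1250}{81}\right) \left(- \frac{1}{65625}\right) = \frac{2828231}{81} \left(- \frac{1}{65625}\right) = - \frac{404033}{759375}$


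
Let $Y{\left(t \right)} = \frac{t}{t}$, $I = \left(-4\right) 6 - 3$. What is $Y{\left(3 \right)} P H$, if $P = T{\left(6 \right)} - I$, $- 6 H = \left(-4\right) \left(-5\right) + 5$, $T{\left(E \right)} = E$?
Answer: $- \frac{275}{2} \approx -137.5$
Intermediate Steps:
$I = -27$ ($I = -24 - 3 = -27$)
$H = - \frac{25}{6}$ ($H = - \frac{\left(-4\right) \left(-5\right) + 5}{6} = - \frac{20 + 5}{6} = \left(- \frac{1}{6}\right) 25 = - \frac{25}{6} \approx -4.1667$)
$Y{\left(t \right)} = 1$
$P = 33$ ($P = 6 - -27 = 6 + 27 = 33$)
$Y{\left(3 \right)} P H = 1 \cdot 33 \left(- \frac{25}{6}\right) = 33 \left(- \frac{25}{6}\right) = - \frac{275}{2}$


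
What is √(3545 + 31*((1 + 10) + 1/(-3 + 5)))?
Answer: 51*√6/2 ≈ 62.462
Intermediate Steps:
√(3545 + 31*((1 + 10) + 1/(-3 + 5))) = √(3545 + 31*(11 + 1/2)) = √(3545 + 31*(11 + ½)) = √(3545 + 31*(23/2)) = √(3545 + 713/2) = √(7803/2) = 51*√6/2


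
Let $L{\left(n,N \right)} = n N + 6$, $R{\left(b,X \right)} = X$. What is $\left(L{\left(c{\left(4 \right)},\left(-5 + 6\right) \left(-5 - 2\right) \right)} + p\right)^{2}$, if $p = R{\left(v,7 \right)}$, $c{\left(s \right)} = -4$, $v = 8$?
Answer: $1681$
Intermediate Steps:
$L{\left(n,N \right)} = 6 + N n$ ($L{\left(n,N \right)} = N n + 6 = 6 + N n$)
$p = 7$
$\left(L{\left(c{\left(4 \right)},\left(-5 + 6\right) \left(-5 - 2\right) \right)} + p\right)^{2} = \left(\left(6 + \left(-5 + 6\right) \left(-5 - 2\right) \left(-4\right)\right) + 7\right)^{2} = \left(\left(6 + 1 \left(-7\right) \left(-4\right)\right) + 7\right)^{2} = \left(\left(6 - -28\right) + 7\right)^{2} = \left(\left(6 + 28\right) + 7\right)^{2} = \left(34 + 7\right)^{2} = 41^{2} = 1681$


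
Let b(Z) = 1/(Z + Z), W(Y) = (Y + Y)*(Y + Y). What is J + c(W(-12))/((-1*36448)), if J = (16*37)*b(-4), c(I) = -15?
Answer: -2697137/36448 ≈ -74.000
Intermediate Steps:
W(Y) = 4*Y**2 (W(Y) = (2*Y)*(2*Y) = 4*Y**2)
b(Z) = 1/(2*Z)
J = -74 (J = (16*37)*((1/2)/(-4)) = 592*((1/2)*(-1/4)) = 592*(-1/8) = -74)
J + c(W(-12))/((-1*36448)) = -74 - 15/((-1*36448)) = -74 - 15/(-36448) = -74 - 15*(-1/36448) = -74 + 15/36448 = -2697137/36448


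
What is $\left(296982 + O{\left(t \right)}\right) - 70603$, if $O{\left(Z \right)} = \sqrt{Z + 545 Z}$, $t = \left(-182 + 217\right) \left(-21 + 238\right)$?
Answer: $226379 + 7 \sqrt{84630} \approx 2.2842 \cdot 10^{5}$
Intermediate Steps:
$t = 7595$ ($t = 35 \cdot 217 = 7595$)
$O{\left(Z \right)} = \sqrt{546} \sqrt{Z}$ ($O{\left(Z \right)} = \sqrt{546 Z} = \sqrt{546} \sqrt{Z}$)
$\left(296982 + O{\left(t \right)}\right) - 70603 = \left(296982 + \sqrt{546} \sqrt{7595}\right) - 70603 = \left(296982 + \sqrt{546} \cdot 7 \sqrt{155}\right) - 70603 = \left(296982 + 7 \sqrt{84630}\right) - 70603 = 226379 + 7 \sqrt{84630}$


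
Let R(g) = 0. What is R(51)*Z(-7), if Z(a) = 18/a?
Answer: 0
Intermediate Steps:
R(51)*Z(-7) = 0*(18/(-7)) = 0*(18*(-⅐)) = 0*(-18/7) = 0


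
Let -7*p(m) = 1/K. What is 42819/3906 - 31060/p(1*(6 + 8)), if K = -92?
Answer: -3720489001/186 ≈ -2.0003e+7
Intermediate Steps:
p(m) = 1/644 (p(m) = -1/7/(-92) = -1/7*(-1/92) = 1/644)
42819/3906 - 31060/p(1*(6 + 8)) = 42819/3906 - 31060/1/644 = 42819*(1/3906) - 31060*644 = 2039/186 - 20002640 = -3720489001/186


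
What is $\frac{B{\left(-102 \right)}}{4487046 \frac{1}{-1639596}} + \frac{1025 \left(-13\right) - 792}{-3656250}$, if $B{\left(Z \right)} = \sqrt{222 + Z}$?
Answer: $\frac{14117}{3656250} - \frac{546532 \sqrt{30}}{747841} \approx -3.999$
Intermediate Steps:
$\frac{B{\left(-102 \right)}}{4487046 \frac{1}{-1639596}} + \frac{1025 \left(-13\right) - 792}{-3656250} = \frac{\sqrt{222 - 102}}{4487046 \frac{1}{-1639596}} + \frac{1025 \left(-13\right) - 792}{-3656250} = \frac{\sqrt{120}}{4487046 \left(- \frac{1}{1639596}\right)} + \left(-13325 - 792\right) \left(- \frac{1}{3656250}\right) = \frac{2 \sqrt{30}}{- \frac{747841}{273266}} - - \frac{14117}{3656250} = 2 \sqrt{30} \left(- \frac{273266}{747841}\right) + \frac{14117}{3656250} = - \frac{546532 \sqrt{30}}{747841} + \frac{14117}{3656250} = \frac{14117}{3656250} - \frac{546532 \sqrt{30}}{747841}$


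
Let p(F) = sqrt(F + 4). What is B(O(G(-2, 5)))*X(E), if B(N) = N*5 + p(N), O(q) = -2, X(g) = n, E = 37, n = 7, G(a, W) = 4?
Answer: -70 + 7*sqrt(2) ≈ -60.101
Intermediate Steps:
p(F) = sqrt(4 + F)
X(g) = 7
B(N) = sqrt(4 + N) + 5*N (B(N) = N*5 + sqrt(4 + N) = 5*N + sqrt(4 + N) = sqrt(4 + N) + 5*N)
B(O(G(-2, 5)))*X(E) = (sqrt(4 - 2) + 5*(-2))*7 = (sqrt(2) - 10)*7 = (-10 + sqrt(2))*7 = -70 + 7*sqrt(2)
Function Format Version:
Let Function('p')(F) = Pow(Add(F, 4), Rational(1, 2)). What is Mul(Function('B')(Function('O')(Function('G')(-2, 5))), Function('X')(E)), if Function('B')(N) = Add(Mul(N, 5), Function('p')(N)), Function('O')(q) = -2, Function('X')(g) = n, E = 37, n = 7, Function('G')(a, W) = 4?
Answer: Add(-70, Mul(7, Pow(2, Rational(1, 2)))) ≈ -60.101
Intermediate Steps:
Function('p')(F) = Pow(Add(4, F), Rational(1, 2))
Function('X')(g) = 7
Function('B')(N) = Add(Pow(Add(4, N), Rational(1, 2)), Mul(5, N)) (Function('B')(N) = Add(Mul(N, 5), Pow(Add(4, N), Rational(1, 2))) = Add(Mul(5, N), Pow(Add(4, N), Rational(1, 2))) = Add(Pow(Add(4, N), Rational(1, 2)), Mul(5, N)))
Mul(Function('B')(Function('O')(Function('G')(-2, 5))), Function('X')(E)) = Mul(Add(Pow(Add(4, -2), Rational(1, 2)), Mul(5, -2)), 7) = Mul(Add(Pow(2, Rational(1, 2)), -10), 7) = Mul(Add(-10, Pow(2, Rational(1, 2))), 7) = Add(-70, Mul(7, Pow(2, Rational(1, 2))))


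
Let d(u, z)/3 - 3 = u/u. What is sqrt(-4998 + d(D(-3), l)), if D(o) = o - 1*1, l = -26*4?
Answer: 3*I*sqrt(554) ≈ 70.612*I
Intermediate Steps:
l = -104
D(o) = -1 + o (D(o) = o - 1 = -1 + o)
d(u, z) = 12 (d(u, z) = 9 + 3*(u/u) = 9 + 3*1 = 9 + 3 = 12)
sqrt(-4998 + d(D(-3), l)) = sqrt(-4998 + 12) = sqrt(-4986) = 3*I*sqrt(554)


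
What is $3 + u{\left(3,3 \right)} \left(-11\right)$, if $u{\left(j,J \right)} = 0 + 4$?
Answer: $-41$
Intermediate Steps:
$u{\left(j,J \right)} = 4$
$3 + u{\left(3,3 \right)} \left(-11\right) = 3 + 4 \left(-11\right) = 3 - 44 = -41$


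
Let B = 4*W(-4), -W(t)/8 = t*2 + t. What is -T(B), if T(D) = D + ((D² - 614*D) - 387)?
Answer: 88323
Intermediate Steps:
W(t) = -24*t (W(t) = -8*(t*2 + t) = -8*(2*t + t) = -24*t)
B = 384 (B = 4*(-24*(-4)) = 4*96 = 384)
T(D) = -387 + D² - 613*D (T(D) = D + (-387 + D² - 614*D) = -387 + D² - 613*D)
-T(B) = -(-387 + 384² - 613*384) = -(-387 + 147456 - 235392) = -1*(-88323) = 88323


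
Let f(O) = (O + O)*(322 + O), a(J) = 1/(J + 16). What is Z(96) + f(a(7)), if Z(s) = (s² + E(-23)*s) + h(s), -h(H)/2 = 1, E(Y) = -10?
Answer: 4381180/529 ≈ 8282.0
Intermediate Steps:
a(J) = 1/(16 + J)
h(H) = -2 (h(H) = -2*1 = -2)
f(O) = 2*O*(322 + O) (f(O) = (2*O)*(322 + O) = 2*O*(322 + O))
Z(s) = -2 + s² - 10*s (Z(s) = (s² - 10*s) - 2 = -2 + s² - 10*s)
Z(96) + f(a(7)) = (-2 + 96² - 10*96) + 2*(322 + 1/(16 + 7))/(16 + 7) = (-2 + 9216 - 960) + 2*(322 + 1/23)/23 = 8254 + 2*(1/23)*(322 + 1/23) = 8254 + 2*(1/23)*(7407/23) = 8254 + 14814/529 = 4381180/529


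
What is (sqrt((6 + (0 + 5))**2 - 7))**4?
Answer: 12996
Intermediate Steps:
(sqrt((6 + (0 + 5))**2 - 7))**4 = (sqrt((6 + 5)**2 - 7))**4 = (sqrt(11**2 - 7))**4 = (sqrt(121 - 7))**4 = (sqrt(114))**4 = 12996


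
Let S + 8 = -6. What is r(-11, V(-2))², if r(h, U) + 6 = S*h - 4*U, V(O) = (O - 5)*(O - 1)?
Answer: 4096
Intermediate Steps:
S = -14 (S = -8 - 6 = -14)
V(O) = (-1 + O)*(-5 + O) (V(O) = (-5 + O)*(-1 + O) = (-1 + O)*(-5 + O))
r(h, U) = -6 - 14*h - 4*U (r(h, U) = -6 + (-14*h - 4*U) = -6 - 14*h - 4*U)
r(-11, V(-2))² = (-6 - 14*(-11) - 4*(5 + (-2)² - 6*(-2)))² = (-6 + 154 - 4*(5 + 4 + 12))² = (-6 + 154 - 4*21)² = (-6 + 154 - 84)² = 64² = 4096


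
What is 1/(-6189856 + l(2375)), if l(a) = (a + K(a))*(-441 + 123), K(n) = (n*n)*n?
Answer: -1/4260088976356 ≈ -2.3474e-13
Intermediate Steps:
K(n) = n³ (K(n) = n²*n = n³)
l(a) = -318*a - 318*a³ (l(a) = (a + a³)*(-441 + 123) = (a + a³)*(-318) = -318*a - 318*a³)
1/(-6189856 + l(2375)) = 1/(-6189856 + 318*2375*(-1 - 1*2375²)) = 1/(-6189856 + 318*2375*(-1 - 1*5640625)) = 1/(-6189856 + 318*2375*(-1 - 5640625)) = 1/(-6189856 + 318*2375*(-5640626)) = 1/(-6189856 - 4260082786500) = 1/(-4260088976356) = -1/4260088976356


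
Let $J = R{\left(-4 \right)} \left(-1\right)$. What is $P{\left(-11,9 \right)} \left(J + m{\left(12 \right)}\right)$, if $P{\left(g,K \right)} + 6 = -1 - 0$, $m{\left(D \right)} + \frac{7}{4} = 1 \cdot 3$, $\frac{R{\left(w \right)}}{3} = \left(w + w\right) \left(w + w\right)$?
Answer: $\frac{5341}{4} \approx 1335.3$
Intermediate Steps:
$R{\left(w \right)} = 12 w^{2}$ ($R{\left(w \right)} = 3 \left(w + w\right) \left(w + w\right) = 3 \cdot 2 w 2 w = 3 \cdot 4 w^{2} = 12 w^{2}$)
$m{\left(D \right)} = \frac{5}{4}$ ($m{\left(D \right)} = - \frac{7}{4} + 1 \cdot 3 = - \frac{7}{4} + 3 = \frac{5}{4}$)
$P{\left(g,K \right)} = -7$ ($P{\left(g,K \right)} = -6 - 1 = -7$)
$J = -192$ ($J = 12 \left(-4\right)^{2} \left(-1\right) = 12 \cdot 16 \left(-1\right) = 192 \left(-1\right) = -192$)
$P{\left(-11,9 \right)} \left(J + m{\left(12 \right)}\right) = - 7 \left(-192 + \frac{5}{4}\right) = \left(-7\right) \left(- \frac{763}{4}\right) = \frac{5341}{4}$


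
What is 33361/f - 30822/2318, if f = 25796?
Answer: -358876757/29897564 ≈ -12.004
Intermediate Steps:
33361/f - 30822/2318 = 33361/25796 - 30822/2318 = 33361*(1/25796) - 30822*1/2318 = 33361/25796 - 15411/1159 = -358876757/29897564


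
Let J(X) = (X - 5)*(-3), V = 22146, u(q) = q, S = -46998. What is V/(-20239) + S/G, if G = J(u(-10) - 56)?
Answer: -318636540/1436969 ≈ -221.74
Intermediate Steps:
J(X) = 15 - 3*X (J(X) = (-5 + X)*(-3) = 15 - 3*X)
G = 213 (G = 15 - 3*(-10 - 56) = 15 - 3*(-66) = 15 + 198 = 213)
V/(-20239) + S/G = 22146/(-20239) - 46998/213 = 22146*(-1/20239) - 46998*1/213 = -22146/20239 - 15666/71 = -318636540/1436969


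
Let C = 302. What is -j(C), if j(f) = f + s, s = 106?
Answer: -408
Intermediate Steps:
j(f) = 106 + f (j(f) = f + 106 = 106 + f)
-j(C) = -(106 + 302) = -1*408 = -408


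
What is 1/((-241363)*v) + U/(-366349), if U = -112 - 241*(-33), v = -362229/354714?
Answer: -228466105358207/10676469601049441 ≈ -0.021399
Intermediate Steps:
v = -120743/118238 (v = -362229*1/354714 = -120743/118238 ≈ -1.0212)
U = 7841 (U = -112 + 7953 = 7841)
1/((-241363)*v) + U/(-366349) = 1/((-241363)*(-120743/118238)) + 7841/(-366349) = -1/241363*(-118238/120743) + 7841*(-1/366349) = 118238/29142892709 - 7841/366349 = -228466105358207/10676469601049441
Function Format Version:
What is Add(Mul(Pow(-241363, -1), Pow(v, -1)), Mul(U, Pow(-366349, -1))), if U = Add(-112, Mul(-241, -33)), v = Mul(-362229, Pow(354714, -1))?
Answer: Rational(-228466105358207, 10676469601049441) ≈ -0.021399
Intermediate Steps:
v = Rational(-120743, 118238) (v = Mul(-362229, Rational(1, 354714)) = Rational(-120743, 118238) ≈ -1.0212)
U = 7841 (U = Add(-112, 7953) = 7841)
Add(Mul(Pow(-241363, -1), Pow(v, -1)), Mul(U, Pow(-366349, -1))) = Add(Mul(Pow(-241363, -1), Pow(Rational(-120743, 118238), -1)), Mul(7841, Pow(-366349, -1))) = Add(Mul(Rational(-1, 241363), Rational(-118238, 120743)), Mul(7841, Rational(-1, 366349))) = Add(Rational(118238, 29142892709), Rational(-7841, 366349)) = Rational(-228466105358207, 10676469601049441)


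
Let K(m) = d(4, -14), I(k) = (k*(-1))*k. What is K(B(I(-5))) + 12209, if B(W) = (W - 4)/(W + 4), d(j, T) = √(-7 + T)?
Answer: 12209 + I*√21 ≈ 12209.0 + 4.5826*I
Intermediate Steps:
I(k) = -k² (I(k) = (-k)*k = -k²)
B(W) = (-4 + W)/(4 + W)
K(m) = I*√21 (K(m) = √(-7 - 14) = √(-21) = I*√21)
K(B(I(-5))) + 12209 = I*√21 + 12209 = 12209 + I*√21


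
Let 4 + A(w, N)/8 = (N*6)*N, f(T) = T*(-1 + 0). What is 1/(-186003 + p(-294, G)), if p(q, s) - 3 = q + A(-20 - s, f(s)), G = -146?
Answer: 1/836842 ≈ 1.1950e-6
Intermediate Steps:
f(T) = -T (f(T) = T*(-1) = -T)
A(w, N) = -32 + 48*N**2 (A(w, N) = -32 + 8*((N*6)*N) = -32 + 8*((6*N)*N) = -32 + 8*(6*N**2) = -32 + 48*N**2)
p(q, s) = -29 + q + 48*s**2 (p(q, s) = 3 + (q + (-32 + 48*(-s)**2)) = 3 + (q + (-32 + 48*s**2)) = 3 + (-32 + q + 48*s**2) = -29 + q + 48*s**2)
1/(-186003 + p(-294, G)) = 1/(-186003 + (-29 - 294 + 48*(-146)**2)) = 1/(-186003 + (-29 - 294 + 48*21316)) = 1/(-186003 + (-29 - 294 + 1023168)) = 1/(-186003 + 1022845) = 1/836842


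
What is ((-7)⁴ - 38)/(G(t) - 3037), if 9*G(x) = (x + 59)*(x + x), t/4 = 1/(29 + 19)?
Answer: -11016/14153 ≈ -0.77835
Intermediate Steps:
t = 1/12 (t = 4/(29 + 19) = 4/48 = 4*(1/48) = 1/12 ≈ 0.083333)
G(x) = 2*x*(59 + x)/9 (G(x) = ((x + 59)*(x + x))/9 = ((59 + x)*(2*x))/9 = (2*x*(59 + x))/9 = 2*x*(59 + x)/9)
((-7)⁴ - 38)/(G(t) - 3037) = ((-7)⁴ - 38)/((2/9)*(1/12)*(59 + 1/12) - 3037) = (2401 - 38)/((2/9)*(1/12)*(709/12) - 3037) = 2363/(709/648 - 3037) = 2363/(-1967267/648) = 2363*(-648/1967267) = -11016/14153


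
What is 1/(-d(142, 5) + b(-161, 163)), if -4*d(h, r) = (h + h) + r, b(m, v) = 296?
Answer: 4/1473 ≈ 0.0027155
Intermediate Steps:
d(h, r) = -h/2 - r/4 (d(h, r) = -((h + h) + r)/4 = -(2*h + r)/4 = -(r + 2*h)/4 = -h/2 - r/4)
1/(-d(142, 5) + b(-161, 163)) = 1/(-(-½*142 - ¼*5) + 296) = 1/(-(-71 - 5/4) + 296) = 1/(-1*(-289/4) + 296) = 1/(289/4 + 296) = 1/(1473/4) = 4/1473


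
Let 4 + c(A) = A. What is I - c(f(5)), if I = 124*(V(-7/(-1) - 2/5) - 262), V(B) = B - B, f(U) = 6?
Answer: -32490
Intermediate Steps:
c(A) = -4 + A
V(B) = 0
I = -32488 (I = 124*(0 - 262) = 124*(-262) = -32488)
I - c(f(5)) = -32488 - (-4 + 6) = -32488 - 1*2 = -32488 - 2 = -32490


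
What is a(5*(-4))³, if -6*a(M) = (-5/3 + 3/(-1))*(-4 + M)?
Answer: -175616/27 ≈ -6504.3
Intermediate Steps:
a(M) = -28/9 + 7*M/9 (a(M) = -(-5/3 + 3/(-1))*(-4 + M)/6 = -(-5*⅓ + 3*(-1))*(-4 + M)/6 = -(-5/3 - 3)*(-4 + M)/6 = -(-7)*(-4 + M)/9 = -(56/3 - 14*M/3)/6 = -28/9 + 7*M/9)
a(5*(-4))³ = (-28/9 + 7*(5*(-4))/9)³ = (-28/9 + (7/9)*(-20))³ = (-28/9 - 140/9)³ = (-56/3)³ = -175616/27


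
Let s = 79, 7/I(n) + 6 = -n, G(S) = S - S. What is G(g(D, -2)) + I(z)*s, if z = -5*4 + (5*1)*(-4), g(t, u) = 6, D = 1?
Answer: 553/34 ≈ 16.265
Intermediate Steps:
G(S) = 0
z = -40 (z = -20 + 5*(-4) = -20 - 20 = -40)
I(n) = 7/(-6 - n)
G(g(D, -2)) + I(z)*s = 0 - 7/(6 - 40)*79 = 0 - 7/(-34)*79 = 0 - 7*(-1/34)*79 = 0 + (7/34)*79 = 0 + 553/34 = 553/34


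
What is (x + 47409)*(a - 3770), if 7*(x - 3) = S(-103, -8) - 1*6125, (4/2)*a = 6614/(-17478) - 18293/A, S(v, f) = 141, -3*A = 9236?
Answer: -7078199077853675/40356702 ≈ -1.7539e+8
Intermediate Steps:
A = -9236/3 (A = -⅓*9236 = -9236/3 ≈ -3078.7)
a = 449044129/161426808 (a = (6614/(-17478) - 18293/(-9236/3))/2 = (6614*(-1/17478) - 18293*(-3/9236))/2 = (-3307/8739 + 54879/9236)/2 = (½)*(449044129/80713404) = 449044129/161426808 ≈ 2.7817)
x = -5963/7 (x = 3 + (141 - 1*6125)/7 = 3 + (141 - 6125)/7 = 3 + (⅐)*(-5984) = 3 - 5984/7 = -5963/7 ≈ -851.86)
(x + 47409)*(a - 3770) = (-5963/7 + 47409)*(449044129/161426808 - 3770) = (325900/7)*(-608130022031/161426808) = -7078199077853675/40356702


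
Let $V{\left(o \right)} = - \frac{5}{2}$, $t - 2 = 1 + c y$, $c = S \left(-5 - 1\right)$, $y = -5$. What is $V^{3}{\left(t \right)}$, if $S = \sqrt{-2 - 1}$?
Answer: $- \frac{125}{8} \approx -15.625$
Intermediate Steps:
$S = i \sqrt{3}$ ($S = \sqrt{-3} = i \sqrt{3} \approx 1.732 i$)
$c = - 6 i \sqrt{3}$ ($c = i \sqrt{3} \left(-5 - 1\right) = i \sqrt{3} \left(-6\right) = - 6 i \sqrt{3} \approx - 10.392 i$)
$t = 3 + 30 i \sqrt{3}$ ($t = 2 + \left(1 + - 6 i \sqrt{3} \left(-5\right)\right) = 2 + \left(1 + 30 i \sqrt{3}\right) = 3 + 30 i \sqrt{3} \approx 3.0 + 51.962 i$)
$V{\left(o \right)} = - \frac{5}{2}$ ($V{\left(o \right)} = \left(-5\right) \frac{1}{2} = - \frac{5}{2}$)
$V^{3}{\left(t \right)} = \left(- \frac{5}{2}\right)^{3} = - \frac{125}{8}$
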